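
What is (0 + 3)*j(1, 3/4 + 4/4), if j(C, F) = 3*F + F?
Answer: 21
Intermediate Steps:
j(C, F) = 4*F
(0 + 3)*j(1, 3/4 + 4/4) = (0 + 3)*(4*(3/4 + 4/4)) = 3*(4*(3*(¼) + 4*(¼))) = 3*(4*(¾ + 1)) = 3*(4*(7/4)) = 3*7 = 21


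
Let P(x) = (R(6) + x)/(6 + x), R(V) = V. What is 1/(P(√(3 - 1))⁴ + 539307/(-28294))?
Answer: -28294/511013 ≈ -0.055368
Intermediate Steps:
P(x) = 1 (P(x) = (6 + x)/(6 + x) = 1)
1/(P(√(3 - 1))⁴ + 539307/(-28294)) = 1/(1⁴ + 539307/(-28294)) = 1/(1 + 539307*(-1/28294)) = 1/(1 - 539307/28294) = 1/(-511013/28294) = -28294/511013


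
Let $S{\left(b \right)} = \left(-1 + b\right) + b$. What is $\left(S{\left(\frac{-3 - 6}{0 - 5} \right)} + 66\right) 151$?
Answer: $\frac{51793}{5} \approx 10359.0$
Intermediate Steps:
$S{\left(b \right)} = -1 + 2 b$
$\left(S{\left(\frac{-3 - 6}{0 - 5} \right)} + 66\right) 151 = \left(\left(-1 + 2 \frac{-3 - 6}{0 - 5}\right) + 66\right) 151 = \left(\left(-1 + 2 \left(- \frac{9}{-5}\right)\right) + 66\right) 151 = \left(\left(-1 + 2 \left(\left(-9\right) \left(- \frac{1}{5}\right)\right)\right) + 66\right) 151 = \left(\left(-1 + 2 \cdot \frac{9}{5}\right) + 66\right) 151 = \left(\left(-1 + \frac{18}{5}\right) + 66\right) 151 = \left(\frac{13}{5} + 66\right) 151 = \frac{343}{5} \cdot 151 = \frac{51793}{5}$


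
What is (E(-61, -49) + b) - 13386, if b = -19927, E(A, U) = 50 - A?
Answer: -33202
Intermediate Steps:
(E(-61, -49) + b) - 13386 = ((50 - 1*(-61)) - 19927) - 13386 = ((50 + 61) - 19927) - 13386 = (111 - 19927) - 13386 = -19816 - 13386 = -33202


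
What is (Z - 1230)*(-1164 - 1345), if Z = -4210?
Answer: 13648960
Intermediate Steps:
(Z - 1230)*(-1164 - 1345) = (-4210 - 1230)*(-1164 - 1345) = -5440*(-2509) = 13648960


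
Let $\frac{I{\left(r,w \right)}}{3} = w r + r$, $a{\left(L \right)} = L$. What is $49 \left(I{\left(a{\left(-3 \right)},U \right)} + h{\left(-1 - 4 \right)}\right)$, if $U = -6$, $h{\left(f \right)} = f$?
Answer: $1960$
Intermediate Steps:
$I{\left(r,w \right)} = 3 r + 3 r w$ ($I{\left(r,w \right)} = 3 \left(w r + r\right) = 3 \left(r w + r\right) = 3 \left(r + r w\right) = 3 r + 3 r w$)
$49 \left(I{\left(a{\left(-3 \right)},U \right)} + h{\left(-1 - 4 \right)}\right) = 49 \left(3 \left(-3\right) \left(1 - 6\right) - 5\right) = 49 \left(3 \left(-3\right) \left(-5\right) - 5\right) = 49 \left(45 - 5\right) = 49 \cdot 40 = 1960$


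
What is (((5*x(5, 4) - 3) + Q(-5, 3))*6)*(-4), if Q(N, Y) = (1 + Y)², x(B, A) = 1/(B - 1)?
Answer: -342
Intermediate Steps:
x(B, A) = 1/(-1 + B)
(((5*x(5, 4) - 3) + Q(-5, 3))*6)*(-4) = (((5/(-1 + 5) - 3) + (1 + 3)²)*6)*(-4) = (((5/4 - 3) + 4²)*6)*(-4) = (((5*(¼) - 3) + 16)*6)*(-4) = (((5/4 - 3) + 16)*6)*(-4) = ((-7/4 + 16)*6)*(-4) = ((57/4)*6)*(-4) = (171/2)*(-4) = -342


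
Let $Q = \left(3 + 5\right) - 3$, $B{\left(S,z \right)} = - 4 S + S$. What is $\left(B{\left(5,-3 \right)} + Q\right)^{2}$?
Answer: $100$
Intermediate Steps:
$B{\left(S,z \right)} = - 3 S$
$Q = 5$ ($Q = 8 - 3 = 5$)
$\left(B{\left(5,-3 \right)} + Q\right)^{2} = \left(\left(-3\right) 5 + 5\right)^{2} = \left(-15 + 5\right)^{2} = \left(-10\right)^{2} = 100$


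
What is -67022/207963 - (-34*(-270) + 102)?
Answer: -1930379588/207963 ≈ -9282.3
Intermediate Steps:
-67022/207963 - (-34*(-270) + 102) = -67022*1/207963 - (9180 + 102) = -67022/207963 - 1*9282 = -67022/207963 - 9282 = -1930379588/207963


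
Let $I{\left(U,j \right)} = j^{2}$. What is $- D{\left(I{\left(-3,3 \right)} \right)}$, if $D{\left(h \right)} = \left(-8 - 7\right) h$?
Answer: $135$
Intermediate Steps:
$D{\left(h \right)} = - 15 h$
$- D{\left(I{\left(-3,3 \right)} \right)} = - \left(-15\right) 3^{2} = - \left(-15\right) 9 = \left(-1\right) \left(-135\right) = 135$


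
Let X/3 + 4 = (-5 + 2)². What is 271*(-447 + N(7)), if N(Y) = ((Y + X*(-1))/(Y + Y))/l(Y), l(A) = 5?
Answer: -4240879/35 ≈ -1.2117e+5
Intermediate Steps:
X = 15 (X = -12 + 3*(-5 + 2)² = -12 + 3*(-3)² = -12 + 3*9 = -12 + 27 = 15)
N(Y) = (-15 + Y)/(10*Y) (N(Y) = ((Y + 15*(-1))/(Y + Y))/5 = ((Y - 15)/((2*Y)))*(⅕) = ((-15 + Y)*(1/(2*Y)))*(⅕) = ((-15 + Y)/(2*Y))*(⅕) = (-15 + Y)/(10*Y))
271*(-447 + N(7)) = 271*(-447 + (⅒)*(-15 + 7)/7) = 271*(-447 + (⅒)*(⅐)*(-8)) = 271*(-447 - 4/35) = 271*(-15649/35) = -4240879/35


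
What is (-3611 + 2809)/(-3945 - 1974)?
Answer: 802/5919 ≈ 0.13550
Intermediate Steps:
(-3611 + 2809)/(-3945 - 1974) = -802/(-5919) = -802*(-1/5919) = 802/5919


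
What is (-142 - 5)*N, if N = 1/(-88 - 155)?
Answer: 49/81 ≈ 0.60494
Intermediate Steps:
N = -1/243 (N = 1/(-243) = -1/243 ≈ -0.0041152)
(-142 - 5)*N = (-142 - 5)*(-1/243) = -147*(-1/243) = 49/81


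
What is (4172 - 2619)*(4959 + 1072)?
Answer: 9366143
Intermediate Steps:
(4172 - 2619)*(4959 + 1072) = 1553*6031 = 9366143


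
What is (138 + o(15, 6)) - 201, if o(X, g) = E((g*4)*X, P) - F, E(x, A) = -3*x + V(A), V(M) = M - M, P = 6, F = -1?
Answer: -1142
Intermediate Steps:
V(M) = 0
E(x, A) = -3*x (E(x, A) = -3*x + 0 = -3*x)
o(X, g) = 1 - 12*X*g (o(X, g) = -3*g*4*X - 1*(-1) = -3*4*g*X + 1 = -12*X*g + 1 = 1 - 12*X*g)
(138 + o(15, 6)) - 201 = (138 + (1 - 12*15*6)) - 201 = (138 + (1 - 1080)) - 201 = (138 - 1079) - 201 = -941 - 201 = -1142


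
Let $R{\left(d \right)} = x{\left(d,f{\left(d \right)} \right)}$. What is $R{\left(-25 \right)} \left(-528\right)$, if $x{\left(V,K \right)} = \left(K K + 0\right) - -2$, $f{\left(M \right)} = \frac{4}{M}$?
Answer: $- \frac{668448}{625} \approx -1069.5$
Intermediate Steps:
$x{\left(V,K \right)} = 2 + K^{2}$ ($x{\left(V,K \right)} = \left(K^{2} + 0\right) + 2 = K^{2} + 2 = 2 + K^{2}$)
$R{\left(d \right)} = 2 + \frac{16}{d^{2}}$ ($R{\left(d \right)} = 2 + \left(\frac{4}{d}\right)^{2} = 2 + \frac{16}{d^{2}}$)
$R{\left(-25 \right)} \left(-528\right) = \left(2 + \frac{16}{625}\right) \left(-528\right) = \frac{1266}{625} \left(-528\right) = - \frac{668448}{625}$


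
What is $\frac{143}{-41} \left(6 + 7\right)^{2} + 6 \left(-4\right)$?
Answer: $- \frac{25151}{41} \approx -613.44$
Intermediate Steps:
$\frac{143}{-41} \left(6 + 7\right)^{2} + 6 \left(-4\right) = 143 \left(- \frac{1}{41}\right) 13^{2} - 24 = \left(- \frac{143}{41}\right) 169 - 24 = - \frac{24167}{41} - 24 = - \frac{25151}{41}$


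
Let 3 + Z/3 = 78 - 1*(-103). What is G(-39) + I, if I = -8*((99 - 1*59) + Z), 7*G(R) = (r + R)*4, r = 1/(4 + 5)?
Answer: -41528/9 ≈ -4614.2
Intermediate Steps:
r = ⅑ (r = 1/9 = ⅑ ≈ 0.11111)
Z = 534 (Z = -9 + 3*(78 - 1*(-103)) = -9 + 3*(78 + 103) = -9 + 3*181 = -9 + 543 = 534)
G(R) = 4/63 + 4*R/7 (G(R) = ((⅑ + R)*4)/7 = (4/9 + 4*R)/7 = 4/63 + 4*R/7)
I = -4592 (I = -8*((99 - 1*59) + 534) = -8*((99 - 59) + 534) = -8*(40 + 534) = -8*574 = -4592)
G(-39) + I = (4/63 + (4/7)*(-39)) - 4592 = (4/63 - 156/7) - 4592 = -200/9 - 4592 = -41528/9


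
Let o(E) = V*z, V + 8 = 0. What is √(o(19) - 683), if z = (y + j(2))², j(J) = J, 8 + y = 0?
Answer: I*√971 ≈ 31.161*I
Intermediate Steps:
y = -8 (y = -8 + 0 = -8)
V = -8 (V = -8 + 0 = -8)
z = 36 (z = (-8 + 2)² = (-6)² = 36)
o(E) = -288 (o(E) = -8*36 = -288)
√(o(19) - 683) = √(-288 - 683) = √(-971) = I*√971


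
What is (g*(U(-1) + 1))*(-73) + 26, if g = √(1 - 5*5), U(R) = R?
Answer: 26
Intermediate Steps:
g = 2*I*√6 (g = √(1 - 25) = √(-24) = 2*I*√6 ≈ 4.899*I)
(g*(U(-1) + 1))*(-73) + 26 = ((2*I*√6)*(-1 + 1))*(-73) + 26 = ((2*I*√6)*0)*(-73) + 26 = 0*(-73) + 26 = 0 + 26 = 26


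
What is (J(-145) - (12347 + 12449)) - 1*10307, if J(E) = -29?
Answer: -35132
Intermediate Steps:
(J(-145) - (12347 + 12449)) - 1*10307 = (-29 - (12347 + 12449)) - 1*10307 = (-29 - 1*24796) - 10307 = (-29 - 24796) - 10307 = -24825 - 10307 = -35132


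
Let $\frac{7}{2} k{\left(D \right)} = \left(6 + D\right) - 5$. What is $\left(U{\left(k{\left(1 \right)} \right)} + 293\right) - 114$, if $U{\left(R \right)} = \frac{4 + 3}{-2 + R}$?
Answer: $\frac{1741}{10} \approx 174.1$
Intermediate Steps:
$k{\left(D \right)} = \frac{2}{7} + \frac{2 D}{7}$ ($k{\left(D \right)} = \frac{2 \left(\left(6 + D\right) - 5\right)}{7} = \frac{2 \left(1 + D\right)}{7} = \frac{2}{7} + \frac{2 D}{7}$)
$U{\left(R \right)} = \frac{7}{-2 + R}$
$\left(U{\left(k{\left(1 \right)} \right)} + 293\right) - 114 = \left(\frac{7}{-2 + \left(\frac{2}{7} + \frac{2}{7} \cdot 1\right)} + 293\right) - 114 = \left(\frac{7}{-2 + \left(\frac{2}{7} + \frac{2}{7}\right)} + 293\right) - 114 = \left(\frac{7}{-2 + \frac{4}{7}} + 293\right) - 114 = \left(\frac{7}{- \frac{10}{7}} + 293\right) - 114 = \left(7 \left(- \frac{7}{10}\right) + 293\right) - 114 = \left(- \frac{49}{10} + 293\right) - 114 = \frac{2881}{10} - 114 = \frac{1741}{10}$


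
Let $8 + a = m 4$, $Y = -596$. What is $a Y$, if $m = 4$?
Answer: $-4768$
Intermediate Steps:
$a = 8$ ($a = -8 + 4 \cdot 4 = -8 + 16 = 8$)
$a Y = 8 \left(-596\right) = -4768$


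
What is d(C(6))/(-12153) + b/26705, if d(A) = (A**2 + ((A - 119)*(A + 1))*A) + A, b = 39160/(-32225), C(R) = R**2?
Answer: 6266284772368/697232699975 ≈ 8.9874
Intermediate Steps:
b = -7832/6445 (b = 39160*(-1/32225) = -7832/6445 ≈ -1.2152)
d(A) = A + A**2 + A*(1 + A)*(-119 + A) (d(A) = (A**2 + ((-119 + A)*(1 + A))*A) + A = (A**2 + ((1 + A)*(-119 + A))*A) + A = (A**2 + A*(1 + A)*(-119 + A)) + A = A + A**2 + A*(1 + A)*(-119 + A))
d(C(6))/(-12153) + b/26705 = (6**2*(-118 + (6**2)**2 - 117*6**2))/(-12153) - 7832/6445/26705 = (36*(-118 + 36**2 - 117*36))*(-1/12153) - 7832/6445*1/26705 = (36*(-118 + 1296 - 4212))*(-1/12153) - 7832/172113725 = (36*(-3034))*(-1/12153) - 7832/172113725 = -109224*(-1/12153) - 7832/172113725 = 36408/4051 - 7832/172113725 = 6266284772368/697232699975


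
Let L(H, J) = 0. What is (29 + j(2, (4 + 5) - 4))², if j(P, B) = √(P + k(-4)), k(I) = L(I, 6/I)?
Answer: (29 + √2)² ≈ 925.02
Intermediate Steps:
k(I) = 0
j(P, B) = √P (j(P, B) = √(P + 0) = √P)
(29 + j(2, (4 + 5) - 4))² = (29 + √2)²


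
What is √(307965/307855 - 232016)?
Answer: I*√879566088978053/61571 ≈ 481.68*I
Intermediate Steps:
√(307965/307855 - 232016) = √(307965*(1/307855) - 232016) = √(61593/61571 - 232016) = √(-14285395543/61571) = I*√879566088978053/61571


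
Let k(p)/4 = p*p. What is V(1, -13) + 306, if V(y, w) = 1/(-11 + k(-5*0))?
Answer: 3365/11 ≈ 305.91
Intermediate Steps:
k(p) = 4*p**2 (k(p) = 4*(p*p) = 4*p**2)
V(y, w) = -1/11 (V(y, w) = 1/(-11 + 4*(-5*0)**2) = 1/(-11 + 4*0**2) = 1/(-11 + 4*0) = 1/(-11 + 0) = 1/(-11) = -1/11)
V(1, -13) + 306 = -1/11 + 306 = 3365/11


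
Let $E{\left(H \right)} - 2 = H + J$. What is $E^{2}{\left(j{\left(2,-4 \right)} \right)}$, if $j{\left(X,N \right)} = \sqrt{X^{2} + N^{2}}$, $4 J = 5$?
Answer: $\frac{489}{16} + 13 \sqrt{5} \approx 59.631$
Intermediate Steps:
$J = \frac{5}{4}$ ($J = \frac{1}{4} \cdot 5 = \frac{5}{4} \approx 1.25$)
$j{\left(X,N \right)} = \sqrt{N^{2} + X^{2}}$
$E{\left(H \right)} = \frac{13}{4} + H$ ($E{\left(H \right)} = 2 + \left(H + \frac{5}{4}\right) = 2 + \left(\frac{5}{4} + H\right) = \frac{13}{4} + H$)
$E^{2}{\left(j{\left(2,-4 \right)} \right)} = \left(\frac{13}{4} + \sqrt{\left(-4\right)^{2} + 2^{2}}\right)^{2} = \left(\frac{13}{4} + \sqrt{16 + 4}\right)^{2} = \left(\frac{13}{4} + \sqrt{20}\right)^{2} = \left(\frac{13}{4} + 2 \sqrt{5}\right)^{2}$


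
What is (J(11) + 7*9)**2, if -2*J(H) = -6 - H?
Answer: 20449/4 ≈ 5112.3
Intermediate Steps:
J(H) = 3 + H/2 (J(H) = -(-6 - H)/2 = 3 + H/2)
(J(11) + 7*9)**2 = ((3 + (1/2)*11) + 7*9)**2 = ((3 + 11/2) + 63)**2 = (17/2 + 63)**2 = (143/2)**2 = 20449/4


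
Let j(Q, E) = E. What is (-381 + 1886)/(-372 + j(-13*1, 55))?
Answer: -1505/317 ≈ -4.7476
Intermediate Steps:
(-381 + 1886)/(-372 + j(-13*1, 55)) = (-381 + 1886)/(-372 + 55) = 1505/(-317) = 1505*(-1/317) = -1505/317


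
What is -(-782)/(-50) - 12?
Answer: -691/25 ≈ -27.640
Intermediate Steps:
-(-782)/(-50) - 12 = -(-782)*(-1)/50 - 12 = -17*23/25 - 12 = -391/25 - 12 = -691/25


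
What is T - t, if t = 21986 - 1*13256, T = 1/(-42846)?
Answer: -374045581/42846 ≈ -8730.0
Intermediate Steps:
T = -1/42846 ≈ -2.3339e-5
t = 8730 (t = 21986 - 13256 = 8730)
T - t = -1/42846 - 1*8730 = -1/42846 - 8730 = -374045581/42846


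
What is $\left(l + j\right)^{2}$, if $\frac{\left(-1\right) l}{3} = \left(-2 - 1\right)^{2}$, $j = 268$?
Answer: $58081$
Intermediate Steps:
$l = -27$ ($l = - 3 \left(-2 - 1\right)^{2} = - 3 \left(-3\right)^{2} = \left(-3\right) 9 = -27$)
$\left(l + j\right)^{2} = \left(-27 + 268\right)^{2} = 241^{2} = 58081$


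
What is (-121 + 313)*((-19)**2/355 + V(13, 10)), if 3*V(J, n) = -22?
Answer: -430528/355 ≈ -1212.8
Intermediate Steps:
V(J, n) = -22/3 (V(J, n) = (1/3)*(-22) = -22/3)
(-121 + 313)*((-19)**2/355 + V(13, 10)) = (-121 + 313)*((-19)**2/355 - 22/3) = 192*(361*(1/355) - 22/3) = 192*(361/355 - 22/3) = 192*(-6727/1065) = -430528/355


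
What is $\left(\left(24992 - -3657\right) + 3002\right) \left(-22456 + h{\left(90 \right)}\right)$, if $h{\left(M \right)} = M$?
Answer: $-707906266$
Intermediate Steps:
$\left(\left(24992 - -3657\right) + 3002\right) \left(-22456 + h{\left(90 \right)}\right) = \left(\left(24992 - -3657\right) + 3002\right) \left(-22456 + 90\right) = \left(\left(24992 + 3657\right) + 3002\right) \left(-22366\right) = \left(28649 + 3002\right) \left(-22366\right) = 31651 \left(-22366\right) = -707906266$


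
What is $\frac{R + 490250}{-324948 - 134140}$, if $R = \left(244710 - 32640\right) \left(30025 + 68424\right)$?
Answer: $- \frac{1304910605}{28693} \approx -45478.0$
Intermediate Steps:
$R = 20878079430$ ($R = 212070 \cdot 98449 = 20878079430$)
$\frac{R + 490250}{-324948 - 134140} = \frac{20878079430 + 490250}{-324948 - 134140} = \frac{20878569680}{-459088} = 20878569680 \left(- \frac{1}{459088}\right) = - \frac{1304910605}{28693}$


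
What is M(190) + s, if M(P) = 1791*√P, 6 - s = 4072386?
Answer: -4072380 + 1791*√190 ≈ -4.0477e+6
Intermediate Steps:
s = -4072380 (s = 6 - 1*4072386 = 6 - 4072386 = -4072380)
M(190) + s = 1791*√190 - 4072380 = -4072380 + 1791*√190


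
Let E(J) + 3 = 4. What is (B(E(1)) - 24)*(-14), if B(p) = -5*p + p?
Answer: 392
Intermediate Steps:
E(J) = 1 (E(J) = -3 + 4 = 1)
B(p) = -4*p
(B(E(1)) - 24)*(-14) = (-4*1 - 24)*(-14) = (-4 - 24)*(-14) = -28*(-14) = 392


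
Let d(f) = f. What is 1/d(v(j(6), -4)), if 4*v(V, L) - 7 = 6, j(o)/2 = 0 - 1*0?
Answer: 4/13 ≈ 0.30769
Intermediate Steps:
j(o) = 0 (j(o) = 2*(0 - 1*0) = 2*(0 + 0) = 2*0 = 0)
v(V, L) = 13/4 (v(V, L) = 7/4 + (1/4)*6 = 7/4 + 3/2 = 13/4)
1/d(v(j(6), -4)) = 1/(13/4) = 4/13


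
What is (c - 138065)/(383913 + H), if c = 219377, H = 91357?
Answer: 40656/237635 ≈ 0.17109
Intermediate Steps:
(c - 138065)/(383913 + H) = (219377 - 138065)/(383913 + 91357) = 81312/475270 = 81312*(1/475270) = 40656/237635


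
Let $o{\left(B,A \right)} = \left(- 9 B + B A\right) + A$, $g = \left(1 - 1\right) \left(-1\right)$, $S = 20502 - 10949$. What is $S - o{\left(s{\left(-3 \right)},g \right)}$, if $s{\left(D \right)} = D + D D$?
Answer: $9607$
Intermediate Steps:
$S = 9553$ ($S = 20502 - 10949 = 9553$)
$s{\left(D \right)} = D + D^{2}$
$g = 0$ ($g = 0 \left(-1\right) = 0$)
$o{\left(B,A \right)} = A - 9 B + A B$ ($o{\left(B,A \right)} = \left(- 9 B + A B\right) + A = A - 9 B + A B$)
$S - o{\left(s{\left(-3 \right)},g \right)} = 9553 - \left(0 - 9 \left(- 3 \left(1 - 3\right)\right) + 0 \left(- 3 \left(1 - 3\right)\right)\right) = 9553 - \left(0 - 9 \left(\left(-3\right) \left(-2\right)\right) + 0 \left(\left(-3\right) \left(-2\right)\right)\right) = 9553 - \left(0 - 54 + 0 \cdot 6\right) = 9553 - \left(0 - 54 + 0\right) = 9553 - -54 = 9553 + 54 = 9607$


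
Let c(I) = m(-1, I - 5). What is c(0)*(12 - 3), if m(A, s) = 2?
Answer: 18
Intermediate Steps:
c(I) = 2
c(0)*(12 - 3) = 2*(12 - 3) = 2*9 = 18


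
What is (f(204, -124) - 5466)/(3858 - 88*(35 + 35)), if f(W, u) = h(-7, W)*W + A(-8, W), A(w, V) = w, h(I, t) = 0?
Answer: 2737/1151 ≈ 2.3779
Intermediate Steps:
f(W, u) = -8 (f(W, u) = 0*W - 8 = 0 - 8 = -8)
(f(204, -124) - 5466)/(3858 - 88*(35 + 35)) = (-8 - 5466)/(3858 - 88*(35 + 35)) = -5474/(3858 - 88*70) = -5474/(3858 - 6160) = -5474/(-2302) = -5474*(-1/2302) = 2737/1151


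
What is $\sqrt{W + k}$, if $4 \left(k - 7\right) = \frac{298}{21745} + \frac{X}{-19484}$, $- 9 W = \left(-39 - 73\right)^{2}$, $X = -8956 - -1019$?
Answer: $\frac{i \sqrt{2240224186565114789065}}{1271038740} \approx 37.238 i$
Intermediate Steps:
$X = -7937$ ($X = -8956 + 1019 = -7937$)
$W = - \frac{12544}{9}$ ($W = - \frac{\left(-39 - 73\right)^{2}}{9} = - \frac{\left(-112\right)^{2}}{9} = \left(- \frac{1}{9}\right) 12544 = - \frac{12544}{9} \approx -1393.8$)
$k = \frac{12041424537}{1694718320}$ ($k = 7 + \frac{\frac{298}{21745} - \frac{7937}{-19484}}{4} = 7 + \frac{298 \cdot \frac{1}{21745} - - \frac{7937}{19484}}{4} = 7 + \frac{\frac{298}{21745} + \frac{7937}{19484}}{4} = 7 + \frac{1}{4} \cdot \frac{178396297}{423679580} = 7 + \frac{178396297}{1694718320} = \frac{12041424537}{1694718320} \approx 7.1053$)
$\sqrt{W + k} = \sqrt{- \frac{12544}{9} + \frac{12041424537}{1694718320}} = \sqrt{- \frac{21150173785247}{15252464880}} = \frac{i \sqrt{2240224186565114789065}}{1271038740}$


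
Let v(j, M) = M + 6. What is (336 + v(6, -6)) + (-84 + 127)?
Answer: 379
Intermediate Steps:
v(j, M) = 6 + M
(336 + v(6, -6)) + (-84 + 127) = (336 + (6 - 6)) + (-84 + 127) = (336 + 0) + 43 = 336 + 43 = 379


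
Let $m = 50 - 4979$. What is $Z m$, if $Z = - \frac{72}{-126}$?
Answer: $- \frac{19716}{7} \approx -2816.6$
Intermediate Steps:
$Z = \frac{4}{7}$ ($Z = \left(-72\right) \left(- \frac{1}{126}\right) = \frac{4}{7} \approx 0.57143$)
$m = -4929$ ($m = 50 - 4979 = -4929$)
$Z m = \frac{4}{7} \left(-4929\right) = - \frac{19716}{7}$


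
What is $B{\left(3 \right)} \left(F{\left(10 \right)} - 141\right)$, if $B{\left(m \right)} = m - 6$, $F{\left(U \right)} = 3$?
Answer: $414$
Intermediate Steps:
$B{\left(m \right)} = -6 + m$ ($B{\left(m \right)} = m - 6 = -6 + m$)
$B{\left(3 \right)} \left(F{\left(10 \right)} - 141\right) = \left(-6 + 3\right) \left(3 - 141\right) = \left(-3\right) \left(-138\right) = 414$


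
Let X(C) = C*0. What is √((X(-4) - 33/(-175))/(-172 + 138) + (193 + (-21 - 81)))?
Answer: √128857246/1190 ≈ 9.5391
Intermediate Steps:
X(C) = 0
√((X(-4) - 33/(-175))/(-172 + 138) + (193 + (-21 - 81))) = √((0 - 33/(-175))/(-172 + 138) + (193 + (-21 - 81))) = √((0 - 33*(-1/175))/(-34) + (193 - 102)) = √((0 + 33/175)*(-1/34) + 91) = √((33/175)*(-1/34) + 91) = √(-33/5950 + 91) = √(541417/5950) = √128857246/1190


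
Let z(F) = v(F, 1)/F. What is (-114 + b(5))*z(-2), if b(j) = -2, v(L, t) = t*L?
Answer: -116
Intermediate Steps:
v(L, t) = L*t
z(F) = 1 (z(F) = (F*1)/F = F/F = 1)
(-114 + b(5))*z(-2) = (-114 - 2)*1 = -116*1 = -116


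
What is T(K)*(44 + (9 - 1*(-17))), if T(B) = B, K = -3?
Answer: -210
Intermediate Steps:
T(K)*(44 + (9 - 1*(-17))) = -3*(44 + (9 - 1*(-17))) = -3*(44 + (9 + 17)) = -3*(44 + 26) = -3*70 = -210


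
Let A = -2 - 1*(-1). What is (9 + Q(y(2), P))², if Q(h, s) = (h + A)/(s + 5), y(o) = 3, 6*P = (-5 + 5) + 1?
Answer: 84681/961 ≈ 88.118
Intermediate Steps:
P = ⅙ (P = ((-5 + 5) + 1)/6 = (0 + 1)/6 = (⅙)*1 = ⅙ ≈ 0.16667)
A = -1 (A = -2 + 1 = -1)
Q(h, s) = (-1 + h)/(5 + s) (Q(h, s) = (h - 1)/(s + 5) = (-1 + h)/(5 + s))
(9 + Q(y(2), P))² = (9 + (-1 + 3)/(5 + ⅙))² = (9 + 2/(31/6))² = (9 + (6/31)*2)² = (9 + 12/31)² = (291/31)² = 84681/961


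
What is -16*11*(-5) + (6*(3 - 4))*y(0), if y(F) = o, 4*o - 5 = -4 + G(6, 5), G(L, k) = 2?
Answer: 1751/2 ≈ 875.50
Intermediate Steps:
o = ¾ (o = 5/4 + (-4 + 2)/4 = 5/4 + (¼)*(-2) = 5/4 - ½ = ¾ ≈ 0.75000)
y(F) = ¾
-16*11*(-5) + (6*(3 - 4))*y(0) = -16*11*(-5) + (6*(3 - 4))*(¾) = -176*(-5) + (6*(-1))*(¾) = 880 - 6*¾ = 880 - 9/2 = 1751/2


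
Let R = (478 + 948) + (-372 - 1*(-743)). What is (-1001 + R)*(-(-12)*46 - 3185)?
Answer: -2095868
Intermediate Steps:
R = 1797 (R = 1426 + (-372 + 743) = 1426 + 371 = 1797)
(-1001 + R)*(-(-12)*46 - 3185) = (-1001 + 1797)*(-(-12)*46 - 3185) = 796*(-1*(-552) - 3185) = 796*(552 - 3185) = 796*(-2633) = -2095868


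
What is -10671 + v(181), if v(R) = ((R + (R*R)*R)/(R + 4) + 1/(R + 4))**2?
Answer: 35163621570954/34225 ≈ 1.0274e+9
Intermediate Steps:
v(R) = (1/(4 + R) + (R + R**3)/(4 + R))**2 (v(R) = ((R + R**2*R)/(4 + R) + 1/(4 + R))**2 = ((R + R**3)/(4 + R) + 1/(4 + R))**2 = (1/(4 + R) + (R + R**3)/(4 + R))**2)
-10671 + v(181) = -10671 + (1 + 181 + 181**3)**2/(4 + 181)**2 = -10671 + (1 + 181 + 5929741)**2/185**2 = -10671 + (1/34225)*5929923**2 = -10671 + (1/34225)*35163986785929 = -10671 + 35163986785929/34225 = 35163621570954/34225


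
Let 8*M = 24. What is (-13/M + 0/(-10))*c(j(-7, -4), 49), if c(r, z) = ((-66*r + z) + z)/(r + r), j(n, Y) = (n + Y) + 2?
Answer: 4498/27 ≈ 166.59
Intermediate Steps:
j(n, Y) = 2 + Y + n (j(n, Y) = (Y + n) + 2 = 2 + Y + n)
M = 3 (M = (⅛)*24 = 3)
c(r, z) = (-66*r + 2*z)/(2*r) (c(r, z) = ((z - 66*r) + z)/((2*r)) = (-66*r + 2*z)*(1/(2*r)) = (-66*r + 2*z)/(2*r))
(-13/M + 0/(-10))*c(j(-7, -4), 49) = (-13/3 + 0/(-10))*(-33 + 49/(2 - 4 - 7)) = (-13*⅓ + 0*(-⅒))*(-33 + 49/(-9)) = (-13/3 + 0)*(-33 + 49*(-⅑)) = -13*(-33 - 49/9)/3 = -13/3*(-346/9) = 4498/27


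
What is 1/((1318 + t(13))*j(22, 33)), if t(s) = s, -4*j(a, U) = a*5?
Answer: -2/73205 ≈ -2.7321e-5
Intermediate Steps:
j(a, U) = -5*a/4 (j(a, U) = -a*5/4 = -5*a/4)
1/((1318 + t(13))*j(22, 33)) = 1/((1318 + 13)*(-5/4*22)) = 1/(1331*(-55/2)) = 1/(-73205/2) = -2/73205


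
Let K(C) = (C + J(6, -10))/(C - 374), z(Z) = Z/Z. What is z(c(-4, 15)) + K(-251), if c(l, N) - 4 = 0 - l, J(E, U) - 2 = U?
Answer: 884/625 ≈ 1.4144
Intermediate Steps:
J(E, U) = 2 + U
c(l, N) = 4 - l (c(l, N) = 4 + (0 - l) = 4 - l)
z(Z) = 1
K(C) = (-8 + C)/(-374 + C) (K(C) = (C + (2 - 10))/(C - 374) = (C - 8)/(-374 + C) = (-8 + C)/(-374 + C))
z(c(-4, 15)) + K(-251) = 1 + (-8 - 251)/(-374 - 251) = 1 - 259/(-625) = 1 - 1/625*(-259) = 1 + 259/625 = 884/625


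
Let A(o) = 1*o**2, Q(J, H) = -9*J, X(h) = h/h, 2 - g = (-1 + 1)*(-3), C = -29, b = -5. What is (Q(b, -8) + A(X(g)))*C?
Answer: -1334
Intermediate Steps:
g = 2 (g = 2 - (-1 + 1)*(-3) = 2 - 0*(-3) = 2 - 1*0 = 2 + 0 = 2)
X(h) = 1
A(o) = o**2
(Q(b, -8) + A(X(g)))*C = (-9*(-5) + 1**2)*(-29) = (45 + 1)*(-29) = 46*(-29) = -1334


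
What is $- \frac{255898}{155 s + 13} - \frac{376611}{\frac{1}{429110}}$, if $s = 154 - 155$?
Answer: $- \frac{11474135652961}{71} \approx -1.6161 \cdot 10^{11}$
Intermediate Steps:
$s = -1$
$- \frac{255898}{155 s + 13} - \frac{376611}{\frac{1}{429110}} = - \frac{255898}{155 \left(-1\right) + 13} - \frac{376611}{\frac{1}{429110}} = - \frac{255898}{-155 + 13} - 376611 \frac{1}{\frac{1}{429110}} = - \frac{255898}{-142} - 161607546210 = \left(-255898\right) \left(- \frac{1}{142}\right) - 161607546210 = \frac{127949}{71} - 161607546210 = - \frac{11474135652961}{71}$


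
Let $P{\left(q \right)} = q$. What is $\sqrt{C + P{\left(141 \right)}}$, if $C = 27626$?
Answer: $\sqrt{27767} \approx 166.63$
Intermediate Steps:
$\sqrt{C + P{\left(141 \right)}} = \sqrt{27626 + 141} = \sqrt{27767}$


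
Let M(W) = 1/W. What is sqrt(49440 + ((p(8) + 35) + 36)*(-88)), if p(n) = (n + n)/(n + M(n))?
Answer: 2*sqrt(45438510)/65 ≈ 207.41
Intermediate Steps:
p(n) = 2*n/(n + 1/n) (p(n) = (n + n)/(n + 1/n) = (2*n)/(n + 1/n) = 2*n/(n + 1/n))
sqrt(49440 + ((p(8) + 35) + 36)*(-88)) = sqrt(49440 + ((2*8**2/(1 + 8**2) + 35) + 36)*(-88)) = sqrt(49440 + ((2*64/(1 + 64) + 35) + 36)*(-88)) = sqrt(49440 + ((2*64/65 + 35) + 36)*(-88)) = sqrt(49440 + ((2*64*(1/65) + 35) + 36)*(-88)) = sqrt(49440 + ((128/65 + 35) + 36)*(-88)) = sqrt(49440 + (2403/65 + 36)*(-88)) = sqrt(49440 + (4743/65)*(-88)) = sqrt(49440 - 417384/65) = sqrt(2796216/65) = 2*sqrt(45438510)/65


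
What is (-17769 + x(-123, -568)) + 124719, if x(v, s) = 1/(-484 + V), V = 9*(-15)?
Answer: 66202049/619 ≈ 1.0695e+5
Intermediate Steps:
V = -135
x(v, s) = -1/619 (x(v, s) = 1/(-484 - 135) = 1/(-619) = -1/619)
(-17769 + x(-123, -568)) + 124719 = (-17769 - 1/619) + 124719 = -10999012/619 + 124719 = 66202049/619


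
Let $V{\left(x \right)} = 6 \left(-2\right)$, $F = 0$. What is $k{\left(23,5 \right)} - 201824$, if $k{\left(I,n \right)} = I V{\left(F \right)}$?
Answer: $-202100$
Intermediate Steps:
$V{\left(x \right)} = -12$
$k{\left(I,n \right)} = - 12 I$ ($k{\left(I,n \right)} = I \left(-12\right) = - 12 I$)
$k{\left(23,5 \right)} - 201824 = \left(-12\right) 23 - 201824 = -276 - 201824 = -202100$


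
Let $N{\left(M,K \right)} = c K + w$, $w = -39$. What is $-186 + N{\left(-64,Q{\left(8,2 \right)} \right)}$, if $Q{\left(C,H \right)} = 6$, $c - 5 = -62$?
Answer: $-567$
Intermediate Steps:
$c = -57$ ($c = 5 - 62 = -57$)
$N{\left(M,K \right)} = -39 - 57 K$ ($N{\left(M,K \right)} = - 57 K - 39 = -39 - 57 K$)
$-186 + N{\left(-64,Q{\left(8,2 \right)} \right)} = -186 - 381 = -567$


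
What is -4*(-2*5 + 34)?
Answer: -96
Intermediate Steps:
-4*(-2*5 + 34) = -4*(-10 + 34) = -4*24 = -96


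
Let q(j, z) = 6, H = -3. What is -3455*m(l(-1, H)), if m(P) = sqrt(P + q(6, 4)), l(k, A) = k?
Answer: -3455*sqrt(5) ≈ -7725.6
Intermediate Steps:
m(P) = sqrt(6 + P) (m(P) = sqrt(P + 6) = sqrt(6 + P))
-3455*m(l(-1, H)) = -3455*sqrt(6 - 1) = -3455*sqrt(5)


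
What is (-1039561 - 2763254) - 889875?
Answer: -4692690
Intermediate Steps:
(-1039561 - 2763254) - 889875 = -3802815 - 889875 = -4692690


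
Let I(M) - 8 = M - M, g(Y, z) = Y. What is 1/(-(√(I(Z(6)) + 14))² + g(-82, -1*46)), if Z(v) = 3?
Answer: -1/104 ≈ -0.0096154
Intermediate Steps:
I(M) = 8 (I(M) = 8 + (M - M) = 8 + 0 = 8)
1/(-(√(I(Z(6)) + 14))² + g(-82, -1*46)) = 1/(-(√(8 + 14))² - 82) = 1/(-(√22)² - 82) = 1/(-1*22 - 82) = 1/(-22 - 82) = 1/(-104) = -1/104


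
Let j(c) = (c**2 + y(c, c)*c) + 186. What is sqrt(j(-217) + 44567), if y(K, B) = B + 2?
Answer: sqrt(138497) ≈ 372.15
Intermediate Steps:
y(K, B) = 2 + B
j(c) = 186 + c**2 + c*(2 + c) (j(c) = (c**2 + (2 + c)*c) + 186 = (c**2 + c*(2 + c)) + 186 = 186 + c**2 + c*(2 + c))
sqrt(j(-217) + 44567) = sqrt((186 + 2*(-217) + 2*(-217)**2) + 44567) = sqrt((186 - 434 + 2*47089) + 44567) = sqrt((186 - 434 + 94178) + 44567) = sqrt(93930 + 44567) = sqrt(138497)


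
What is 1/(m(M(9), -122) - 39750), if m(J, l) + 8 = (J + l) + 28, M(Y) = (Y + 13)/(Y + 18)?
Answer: -27/1075982 ≈ -2.5093e-5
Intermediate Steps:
M(Y) = (13 + Y)/(18 + Y)
m(J, l) = 20 + J + l (m(J, l) = -8 + ((J + l) + 28) = -8 + (28 + J + l) = 20 + J + l)
1/(m(M(9), -122) - 39750) = 1/((20 + (13 + 9)/(18 + 9) - 122) - 39750) = 1/((20 + 22/27 - 122) - 39750) = 1/(-2732/27 - 39750) = 1/(-1075982/27) = -27/1075982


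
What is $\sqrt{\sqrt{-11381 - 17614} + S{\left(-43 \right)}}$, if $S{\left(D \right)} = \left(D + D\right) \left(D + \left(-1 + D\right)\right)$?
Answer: $\sqrt{7482 + i \sqrt{28995}} \approx 86.504 + 0.9842 i$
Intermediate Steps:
$S{\left(D \right)} = 2 D \left(-1 + 2 D\right)$
$\sqrt{\sqrt{-11381 - 17614} + S{\left(-43 \right)}} = \sqrt{\sqrt{-11381 - 17614} + 2 \left(-43\right) \left(-1 + 2 \left(-43\right)\right)} = \sqrt{\sqrt{-28995} + 2 \left(-43\right) \left(-1 - 86\right)} = \sqrt{i \sqrt{28995} + 2 \left(-43\right) \left(-87\right)} = \sqrt{i \sqrt{28995} + 7482} = \sqrt{7482 + i \sqrt{28995}}$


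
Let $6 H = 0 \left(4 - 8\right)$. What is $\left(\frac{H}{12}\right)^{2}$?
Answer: $0$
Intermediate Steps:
$H = 0$ ($H = \frac{0 \left(4 - 8\right)}{6} = \frac{0 \left(-4\right)}{6} = \frac{1}{6} \cdot 0 = 0$)
$\left(\frac{H}{12}\right)^{2} = \left(\frac{0}{12}\right)^{2} = \left(0 \cdot \frac{1}{12}\right)^{2} = 0^{2} = 0$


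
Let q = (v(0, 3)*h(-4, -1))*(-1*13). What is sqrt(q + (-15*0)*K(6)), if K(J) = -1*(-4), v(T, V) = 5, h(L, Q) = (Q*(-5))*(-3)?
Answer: 5*sqrt(39) ≈ 31.225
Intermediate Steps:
h(L, Q) = 15*Q (h(L, Q) = -5*Q*(-3) = 15*Q)
K(J) = 4
q = 975 (q = (5*(15*(-1)))*(-1*13) = (5*(-15))*(-13) = -75*(-13) = 975)
sqrt(q + (-15*0)*K(6)) = sqrt(975 - 15*0*4) = sqrt(975 + 0*4) = sqrt(975 + 0) = sqrt(975) = 5*sqrt(39)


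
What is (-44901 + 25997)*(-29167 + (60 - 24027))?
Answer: 1004445136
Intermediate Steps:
(-44901 + 25997)*(-29167 + (60 - 24027)) = -18904*(-29167 - 23967) = -18904*(-53134) = 1004445136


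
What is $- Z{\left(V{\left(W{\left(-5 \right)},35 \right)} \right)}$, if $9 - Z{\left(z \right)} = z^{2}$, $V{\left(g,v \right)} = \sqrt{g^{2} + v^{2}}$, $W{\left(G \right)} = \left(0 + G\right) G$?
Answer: $1841$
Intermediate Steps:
$W{\left(G \right)} = G^{2}$ ($W{\left(G \right)} = G G = G^{2}$)
$Z{\left(z \right)} = 9 - z^{2}$
$- Z{\left(V{\left(W{\left(-5 \right)},35 \right)} \right)} = - (9 - \left(\sqrt{\left(\left(-5\right)^{2}\right)^{2} + 35^{2}}\right)^{2}) = - (9 - \left(\sqrt{25^{2} + 1225}\right)^{2}) = - (9 - \left(\sqrt{625 + 1225}\right)^{2}) = - (9 - \left(\sqrt{1850}\right)^{2}) = - (9 - \left(5 \sqrt{74}\right)^{2}) = - (9 - 1850) = \left(-1\right) \left(-1841\right) = 1841$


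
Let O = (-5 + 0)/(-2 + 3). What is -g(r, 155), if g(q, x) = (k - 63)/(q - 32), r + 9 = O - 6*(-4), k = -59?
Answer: -61/11 ≈ -5.5455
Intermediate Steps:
O = -5 (O = -5/1 = -5*1 = -5)
r = 10 (r = -9 + (-5 - 6*(-4)) = -9 + (-5 + 24) = -9 + 19 = 10)
g(q, x) = -122/(-32 + q) (g(q, x) = (-59 - 63)/(q - 32) = -122/(-32 + q))
-g(r, 155) = -(-122)/(-32 + 10) = -(-122)/(-22) = -(-122)*(-1)/22 = -1*61/11 = -61/11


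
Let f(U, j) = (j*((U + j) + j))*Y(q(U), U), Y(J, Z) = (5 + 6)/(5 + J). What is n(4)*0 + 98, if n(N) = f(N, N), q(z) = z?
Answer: 98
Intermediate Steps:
Y(J, Z) = 11/(5 + J)
f(U, j) = 11*j*(U + 2*j)/(5 + U) (f(U, j) = (j*((U + j) + j))*(11/(5 + U)) = (j*(U + 2*j))*(11/(5 + U)) = 11*j*(U + 2*j)/(5 + U))
n(N) = 33*N²/(5 + N) (n(N) = 11*N*(N + 2*N)/(5 + N) = 11*N*(3*N)/(5 + N) = 33*N²/(5 + N))
n(4)*0 + 98 = (33*4²/(5 + 4))*0 + 98 = (33*16/9)*0 + 98 = (33*16*(⅑))*0 + 98 = (176/3)*0 + 98 = 0 + 98 = 98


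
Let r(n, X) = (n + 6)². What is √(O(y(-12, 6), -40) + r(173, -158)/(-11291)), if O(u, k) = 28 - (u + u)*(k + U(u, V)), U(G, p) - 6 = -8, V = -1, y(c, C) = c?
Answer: I*√125298722311/11291 ≈ 31.35*I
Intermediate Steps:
r(n, X) = (6 + n)²
U(G, p) = -2 (U(G, p) = 6 - 8 = -2)
O(u, k) = 28 - 2*u*(-2 + k) (O(u, k) = 28 - (u + u)*(k - 2) = 28 - 2*u*(-2 + k))
√(O(y(-12, 6), -40) + r(173, -158)/(-11291)) = √((28 + 4*(-12) - 2*(-40)*(-12)) + (6 + 173)²/(-11291)) = √((28 - 48 - 960) + 179²*(-1/11291)) = √(-980 + 32041*(-1/11291)) = √(-980 - 32041/11291) = √(-11097221/11291) = I*√125298722311/11291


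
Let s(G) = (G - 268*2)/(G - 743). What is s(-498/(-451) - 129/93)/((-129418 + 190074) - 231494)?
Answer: -2499257/591773606748 ≈ -4.2233e-6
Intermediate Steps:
s(G) = (-536 + G)/(-743 + G) (s(G) = (G - 536)/(-743 + G) = (-536 + G)/(-743 + G))
s(-498/(-451) - 129/93)/((-129418 + 190074) - 231494) = ((-536 + (-498/(-451) - 129/93))/(-743 + (-498/(-451) - 129/93)))/((-129418 + 190074) - 231494) = ((-536 + (-498*(-1/451) - 129*1/93))/(-743 + (-498*(-1/451) - 129*1/93)))/(60656 - 231494) = ((-536 + (498/451 - 43/31))/(-743 + (498/451 - 43/31)))/(-170838) = ((-536 - 3955/13981)/(-743 - 3955/13981))*(-1/170838) = (-7497771/13981/(-10391838/13981))*(-1/170838) = -13981/10391838*(-7497771/13981)*(-1/170838) = (2499257/3463946)*(-1/170838) = -2499257/591773606748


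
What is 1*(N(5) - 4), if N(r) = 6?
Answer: 2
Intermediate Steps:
1*(N(5) - 4) = 1*(6 - 4) = 1*2 = 2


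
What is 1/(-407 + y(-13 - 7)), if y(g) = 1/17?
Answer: -17/6918 ≈ -0.0024574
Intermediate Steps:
y(g) = 1/17
1/(-407 + y(-13 - 7)) = 1/(-407 + 1/17) = 1/(-6918/17) = -17/6918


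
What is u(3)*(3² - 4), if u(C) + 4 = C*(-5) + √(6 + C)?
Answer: -80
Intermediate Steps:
u(C) = -4 + √(6 + C) - 5*C (u(C) = -4 + (C*(-5) + √(6 + C)) = -4 + (-5*C + √(6 + C)) = -4 + (√(6 + C) - 5*C) = -4 + √(6 + C) - 5*C)
u(3)*(3² - 4) = (-4 + √(6 + 3) - 5*3)*(3² - 4) = (-4 + √9 - 15)*(9 - 4) = (-4 + 3 - 15)*5 = -16*5 = -80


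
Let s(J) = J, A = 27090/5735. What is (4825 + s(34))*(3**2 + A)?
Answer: 76485519/1147 ≈ 66683.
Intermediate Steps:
A = 5418/1147 (A = 27090*(1/5735) = 5418/1147 ≈ 4.7236)
(4825 + s(34))*(3**2 + A) = (4825 + 34)*(3**2 + 5418/1147) = 4859*(9 + 5418/1147) = 4859*(15741/1147) = 76485519/1147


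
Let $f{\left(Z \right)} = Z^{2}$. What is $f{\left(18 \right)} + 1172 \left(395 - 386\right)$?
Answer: $10872$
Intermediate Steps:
$f{\left(18 \right)} + 1172 \left(395 - 386\right) = 18^{2} + 1172 \left(395 - 386\right) = 324 + 1172 \cdot 9 = 324 + 10548 = 10872$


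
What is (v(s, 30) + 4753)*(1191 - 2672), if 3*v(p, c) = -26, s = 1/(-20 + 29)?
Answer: -21079073/3 ≈ -7.0264e+6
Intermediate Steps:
s = 1/9 ≈ 0.11111
v(p, c) = -26/3 (v(p, c) = (1/3)*(-26) = -26/3)
(v(s, 30) + 4753)*(1191 - 2672) = (-26/3 + 4753)*(1191 - 2672) = (14233/3)*(-1481) = -21079073/3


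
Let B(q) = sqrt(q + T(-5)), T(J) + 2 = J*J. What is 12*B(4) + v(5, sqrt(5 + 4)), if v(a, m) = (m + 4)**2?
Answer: 49 + 36*sqrt(3) ≈ 111.35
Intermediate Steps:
T(J) = -2 + J**2 (T(J) = -2 + J*J = -2 + J**2)
B(q) = sqrt(23 + q) (B(q) = sqrt(q + (-2 + (-5)**2)) = sqrt(q + (-2 + 25)) = sqrt(q + 23) = sqrt(23 + q))
v(a, m) = (4 + m)**2
12*B(4) + v(5, sqrt(5 + 4)) = 12*sqrt(23 + 4) + (4 + sqrt(5 + 4))**2 = 12*sqrt(27) + (4 + sqrt(9))**2 = 12*(3*sqrt(3)) + (4 + 3)**2 = 36*sqrt(3) + 7**2 = 36*sqrt(3) + 49 = 49 + 36*sqrt(3)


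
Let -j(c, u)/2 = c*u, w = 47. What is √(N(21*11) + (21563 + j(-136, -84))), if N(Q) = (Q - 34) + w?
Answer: I*√1041 ≈ 32.265*I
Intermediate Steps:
j(c, u) = -2*c*u
N(Q) = 13 + Q (N(Q) = (Q - 34) + 47 = (-34 + Q) + 47 = 13 + Q)
√(N(21*11) + (21563 + j(-136, -84))) = √((13 + 21*11) + (21563 - 2*(-136)*(-84))) = √((13 + 231) + (21563 - 22848)) = √(244 - 1285) = √(-1041) = I*√1041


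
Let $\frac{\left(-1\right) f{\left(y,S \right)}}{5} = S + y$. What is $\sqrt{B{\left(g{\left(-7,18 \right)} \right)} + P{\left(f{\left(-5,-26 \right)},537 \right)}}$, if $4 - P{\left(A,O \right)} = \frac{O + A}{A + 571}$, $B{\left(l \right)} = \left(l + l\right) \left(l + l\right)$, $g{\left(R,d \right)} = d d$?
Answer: $\frac{\sqrt{457278774}}{33} \approx 648.0$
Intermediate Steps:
$f{\left(y,S \right)} = - 5 S - 5 y$ ($f{\left(y,S \right)} = - 5 \left(S + y\right) = - 5 S - 5 y$)
$g{\left(R,d \right)} = d^{2}$
$B{\left(l \right)} = 4 l^{2}$ ($B{\left(l \right)} = 2 l 2 l = 4 l^{2}$)
$P{\left(A,O \right)} = 4 - \frac{A + O}{571 + A}$ ($P{\left(A,O \right)} = 4 - \frac{O + A}{A + 571} = 4 - \frac{A + O}{571 + A}$)
$\sqrt{B{\left(g{\left(-7,18 \right)} \right)} + P{\left(f{\left(-5,-26 \right)},537 \right)}} = \sqrt{4 \left(18^{2}\right)^{2} + \frac{2284 - 537 + 3 \left(\left(-5\right) \left(-26\right) - -25\right)}{571 - -155}} = \sqrt{4 \cdot 324^{2} + \frac{2284 - 537 + 3 \left(130 + 25\right)}{571 + \left(130 + 25\right)}} = \sqrt{4 \cdot 104976 + \frac{2284 - 537 + 3 \cdot 155}{571 + 155}} = \sqrt{419904 + \frac{2284 - 537 + 465}{726}} = \sqrt{419904 + \frac{1}{726} \cdot 2212} = \sqrt{419904 + \frac{1106}{363}} = \sqrt{\frac{152426258}{363}} = \frac{\sqrt{457278774}}{33}$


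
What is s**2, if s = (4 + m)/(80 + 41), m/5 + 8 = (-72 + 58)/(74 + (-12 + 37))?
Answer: 13205956/143496441 ≈ 0.092030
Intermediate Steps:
m = -4030/99 (m = -40 + 5*((-72 + 58)/(74 + (-12 + 37))) = -40 + 5*(-14/(74 + 25)) = -40 + 5*(-14/99) = -40 - 70/99 = -4030/99 ≈ -40.707)
s = -3634/11979 (s = (4 - 4030/99)/(80 + 41) = -3634/99/121 = -3634/99*1/121 = -3634/11979 ≈ -0.30336)
s**2 = (-3634/11979)**2 = 13205956/143496441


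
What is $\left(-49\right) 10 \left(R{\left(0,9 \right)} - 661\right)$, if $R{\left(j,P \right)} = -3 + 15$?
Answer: $318010$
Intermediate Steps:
$R{\left(j,P \right)} = 12$
$\left(-49\right) 10 \left(R{\left(0,9 \right)} - 661\right) = \left(-49\right) 10 \left(12 - 661\right) = \left(-490\right) \left(-649\right) = 318010$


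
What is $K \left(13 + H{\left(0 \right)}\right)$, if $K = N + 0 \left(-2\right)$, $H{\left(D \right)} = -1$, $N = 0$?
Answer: $0$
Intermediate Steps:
$K = 0$ ($K = 0 + 0 \left(-2\right) = 0 + 0 = 0$)
$K \left(13 + H{\left(0 \right)}\right) = 0 \left(13 - 1\right) = 0 \cdot 12 = 0$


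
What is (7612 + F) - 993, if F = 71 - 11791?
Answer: -5101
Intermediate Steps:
F = -11720
(7612 + F) - 993 = (7612 - 11720) - 993 = -4108 - 993 = -5101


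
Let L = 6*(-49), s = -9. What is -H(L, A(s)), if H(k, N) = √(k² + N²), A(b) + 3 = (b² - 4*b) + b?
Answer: -21*√221 ≈ -312.19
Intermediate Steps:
A(b) = -3 + b² - 3*b (A(b) = -3 + ((b² - 4*b) + b) = -3 + (b² - 3*b) = -3 + b² - 3*b)
L = -294
H(k, N) = √(N² + k²)
-H(L, A(s)) = -√((-3 + (-9)² - 3*(-9))² + (-294)²) = -√((-3 + 81 + 27)² + 86436) = -√(105² + 86436) = -√(11025 + 86436) = -√97461 = -21*√221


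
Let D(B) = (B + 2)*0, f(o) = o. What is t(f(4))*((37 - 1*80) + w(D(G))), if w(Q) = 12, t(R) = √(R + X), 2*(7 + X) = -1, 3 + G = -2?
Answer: -31*I*√14/2 ≈ -57.996*I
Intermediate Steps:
G = -5 (G = -3 - 2 = -5)
X = -15/2 (X = -7 + (½)*(-1) = -7 - ½ = -15/2 ≈ -7.5000)
D(B) = 0 (D(B) = (2 + B)*0 = 0)
t(R) = √(-15/2 + R) (t(R) = √(R - 15/2) = √(-15/2 + R))
t(f(4))*((37 - 1*80) + w(D(G))) = (√(-30 + 4*4)/2)*((37 - 1*80) + 12) = (√(-30 + 16)/2)*((37 - 80) + 12) = (√(-14)/2)*(-43 + 12) = ((I*√14)/2)*(-31) = (I*√14/2)*(-31) = -31*I*√14/2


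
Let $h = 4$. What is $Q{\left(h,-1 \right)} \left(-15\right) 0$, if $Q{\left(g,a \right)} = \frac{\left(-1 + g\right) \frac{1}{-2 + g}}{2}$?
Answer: $0$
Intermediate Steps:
$Q{\left(g,a \right)} = \frac{-1 + g}{2 \left(-2 + g\right)}$ ($Q{\left(g,a \right)} = \frac{-1 + g}{-2 + g} \frac{1}{2} = \frac{-1 + g}{2 \left(-2 + g\right)}$)
$Q{\left(h,-1 \right)} \left(-15\right) 0 = \frac{-1 + 4}{2 \left(-2 + 4\right)} \left(-15\right) 0 = \frac{1}{2} \cdot \frac{1}{2} \cdot 3 \left(-15\right) 0 = \frac{3}{4} \left(-15\right) 0 = \left(- \frac{45}{4}\right) 0 = 0$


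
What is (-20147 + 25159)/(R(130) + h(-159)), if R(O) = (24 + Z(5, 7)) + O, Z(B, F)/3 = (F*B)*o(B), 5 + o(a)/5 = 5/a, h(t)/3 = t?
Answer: -5012/2423 ≈ -2.0685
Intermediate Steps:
h(t) = 3*t
o(a) = -25 + 25/a (o(a) = -25 + 5*(5/a) = -25 + 25/a)
Z(B, F) = 3*B*F*(-25 + 25/B) (Z(B, F) = 3*((F*B)*(-25 + 25/B)) = 3*((B*F)*(-25 + 25/B)) = 3*(B*F*(-25 + 25/B)) = 3*B*F*(-25 + 25/B))
R(O) = -2076 + O (R(O) = (24 + 75*7*(1 - 1*5)) + O = (24 + 75*7*(1 - 5)) + O = (24 + 75*7*(-4)) + O = (24 - 2100) + O = -2076 + O)
(-20147 + 25159)/(R(130) + h(-159)) = (-20147 + 25159)/((-2076 + 130) + 3*(-159)) = 5012/(-1946 - 477) = 5012/(-2423) = 5012*(-1/2423) = -5012/2423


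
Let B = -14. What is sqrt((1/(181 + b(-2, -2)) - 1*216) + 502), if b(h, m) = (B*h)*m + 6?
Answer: 3*sqrt(545353)/131 ≈ 16.912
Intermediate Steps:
b(h, m) = 6 - 14*h*m (b(h, m) = (-14*h)*m + 6 = -14*h*m + 6 = 6 - 14*h*m)
sqrt((1/(181 + b(-2, -2)) - 1*216) + 502) = sqrt((1/(181 + (6 - 14*(-2)*(-2))) - 1*216) + 502) = sqrt((1/(181 + (6 - 56)) - 216) + 502) = sqrt((1/(181 - 50) - 216) + 502) = sqrt((1/131 - 216) + 502) = sqrt(-28295/131 + 502) = sqrt(37467/131) = 3*sqrt(545353)/131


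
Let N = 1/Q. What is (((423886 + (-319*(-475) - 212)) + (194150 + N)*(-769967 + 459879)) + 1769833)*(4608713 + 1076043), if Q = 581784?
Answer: -3555420834083482532300/10389 ≈ -3.4223e+17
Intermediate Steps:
N = 1/581784 ≈ 1.7189e-6
(((423886 + (-319*(-475) - 212)) + (194150 + N)*(-769967 + 459879)) + 1769833)*(4608713 + 1076043) = (((423886 + (-319*(-475) - 212)) + (194150 + 1/581784)*(-769967 + 459879)) + 1769833)*(4608713 + 1076043) = (((423886 + (151525 - 212)) + (112953363601/581784)*(-310088)) + 1769833)*5684756 = (((423886 + 151313) - 4378185326538361/72723) + 1769833)*5684756 = ((575199 - 4378185326538361/72723) + 1769833)*5684756 = (-4378143496341484/72723 + 1769833)*5684756 = -4378014788776225/72723*5684756 = -3555420834083482532300/10389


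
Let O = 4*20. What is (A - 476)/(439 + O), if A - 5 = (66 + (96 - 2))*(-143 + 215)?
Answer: 3683/173 ≈ 21.289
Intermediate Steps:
A = 11525 (A = 5 + (66 + (96 - 2))*(-143 + 215) = 5 + (66 + 94)*72 = 5 + 160*72 = 5 + 11520 = 11525)
O = 80
(A - 476)/(439 + O) = (11525 - 476)/(439 + 80) = 11049/519 = 11049*(1/519) = 3683/173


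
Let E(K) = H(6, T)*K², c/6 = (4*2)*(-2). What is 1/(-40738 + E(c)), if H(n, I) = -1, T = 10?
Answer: -1/49954 ≈ -2.0018e-5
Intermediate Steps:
c = -96 (c = 6*((4*2)*(-2)) = 6*(8*(-2)) = 6*(-16) = -96)
E(K) = -K²
1/(-40738 + E(c)) = 1/(-40738 - 1*(-96)²) = 1/(-40738 - 1*9216) = 1/(-40738 - 9216) = 1/(-49954) = -1/49954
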